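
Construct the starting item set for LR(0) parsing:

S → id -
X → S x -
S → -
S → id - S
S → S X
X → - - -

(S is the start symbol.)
{ [S → . -], [S → . S X], [S → . id - S], [S → . id -], [S' → . S] }

First, augment the grammar with S' → S
I₀ = CLOSURE({ [S' → . S] }):
  [S' → . S] has the dot before S: add [S → . id -], [S → . -], [S → . id - S], [S → . S X]
No further items can be added.

I₀ = { [S → . -], [S → . S X], [S → . id - S], [S → . id -], [S' → . S] }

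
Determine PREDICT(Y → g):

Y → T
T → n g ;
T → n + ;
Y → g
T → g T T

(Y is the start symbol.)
{ 'g' }

PREDICT(Y → g) = (FIRST(RHS) \ {ε}) ∪ (FOLLOW(Y) if ε ∈ FIRST(RHS), i.e. RHS ⇒* ε)
FIRST(g) = { 'g' }
ε ∉ FIRST(g), so FOLLOW(Y) is not added.
PREDICT(Y → g) = { 'g' }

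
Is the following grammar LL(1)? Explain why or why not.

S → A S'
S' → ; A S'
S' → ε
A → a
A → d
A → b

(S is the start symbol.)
Relevant sets:
  FOLLOW(S') = { $ }

For S':
  PREDICT(S' → ';' A S') = { ';' }
  PREDICT(S' → ε) = { $ }
For A:
  PREDICT(A → a) = { 'a' }
  PREDICT(A → d) = { 'd' }
  PREDICT(A → b) = { 'b' }
S has a single production, so nothing to check there.

All predict sets are disjoint. The grammar IS LL(1).

Answer: Yes, the grammar is LL(1).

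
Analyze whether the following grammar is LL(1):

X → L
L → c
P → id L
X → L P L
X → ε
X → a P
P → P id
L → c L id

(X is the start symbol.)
No. Predict set conflict for X: { 'c' }

Relevant sets:
  FIRST(L) = { 'c' }
  FIRST(P) = { 'id' }
  FOLLOW(X) = { $ }

For X:
  PREDICT(X → L) = { 'c' }
  PREDICT(X → L P L) = { 'c' }
  PREDICT(X → ε) = { $ }
  PREDICT(X → a P) = { 'a' }
For L:
  PREDICT(L → c) = { 'c' }
  PREDICT(L → c L id) = { 'c' }
For P:
  PREDICT(P → id L) = { 'id' }
  PREDICT(P → P id) = { 'id' }

Conflict found: Predict set conflict for X: { 'c' }
The grammar is NOT LL(1).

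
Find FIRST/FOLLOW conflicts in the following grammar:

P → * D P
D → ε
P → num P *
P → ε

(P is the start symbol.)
Yes. P → '*' D P with FOLLOW(P) on { '*' }

Nullable non-terminals: D, P.
D has a nullable alternative but only one production, so nothing to check.

P: nullable alternative(s) P → ε; FOLLOW(P) = { $, '*' }
  P → * D P: FIRST \ {ε} = { '*' } — overlaps FOLLOW(P) on { '*' }: CONFLICT
  P → num P *: FIRST \ {ε} = { 'num' } — disjoint from FOLLOW(P)
  P → ε: FIRST \ {ε} = { } — this is the only nullable alternative, skip

So the grammar has 1 FIRST/FOLLOW conflict (marked CONFLICT above).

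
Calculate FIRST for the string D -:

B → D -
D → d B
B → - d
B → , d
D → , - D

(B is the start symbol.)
FIRST sets of the non-terminals involved (from the grammar, by fixed-point iteration):
  FIRST(D) = { ',', 'd' }

To compute FIRST(D -), process the symbols left to right:
Symbol D is a non-terminal. Add FIRST(D) \ {ε} = { ',', 'd' }
D is not nullable (ε ∉ FIRST(D)), so stop here.
FIRST(D -) = { ',', 'd' }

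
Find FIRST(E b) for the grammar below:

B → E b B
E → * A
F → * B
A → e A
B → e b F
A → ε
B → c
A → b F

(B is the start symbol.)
FIRST sets of the non-terminals involved (from the grammar, by fixed-point iteration):
  FIRST(E) = { '*' }

To compute FIRST(E b), process the symbols left to right:
Symbol E is a non-terminal. Add FIRST(E) \ {ε} = { '*' }
E is not nullable (ε ∉ FIRST(E)), so stop here.
FIRST(E b) = { '*' }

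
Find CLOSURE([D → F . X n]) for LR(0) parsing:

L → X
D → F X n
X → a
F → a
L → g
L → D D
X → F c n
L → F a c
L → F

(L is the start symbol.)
{ [D → F . X n], [F → . a], [X → . F c n], [X → . a] }

Start with: [D → F . X n]
  [D → F . X n] has the dot before X: add [X → . a], [X → . F c n]
  [X → . F c n] has the dot before F: add [F → . a]
No further items can be added.

CLOSURE = { [D → F . X n], [F → . a], [X → . F c n], [X → . a] }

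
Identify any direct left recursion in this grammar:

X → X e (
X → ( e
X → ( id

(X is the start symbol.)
Direct left recursion occurs when N → N α for some non-terminal N (the right-hand side begins with the left-hand side itself).

X → X e (: LEFT RECURSIVE (starts with X)
X → ( e: starts with '('
X → ( id: starts with '('

The grammar has direct left recursion on: X.

Answer: Yes, X is left-recursive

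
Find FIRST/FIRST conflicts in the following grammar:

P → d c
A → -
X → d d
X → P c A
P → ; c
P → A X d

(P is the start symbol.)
A FIRST/FIRST conflict occurs when two productions N → α and N → β for the same non-terminal have FIRST(α) ∩ FIRST(β) ≠ ∅ (with ε ∈ FIRST of a nullable right-hand side, so two nullable alternatives also conflict).

FIRST sets of the non-terminals at (or reachable through a nullable prefix from) the front of some alternative:
  FIRST(A) = { '-' }
  FIRST(P) = { '-', ';', 'd' }

Productions for P:
  P → d c: FIRST = { 'd' }
  P → ; c: FIRST = { ';' }
  P → A X d: FIRST = { '-' }
Productions for X:
  X → d d: FIRST = { 'd' }
  X → P c A: FIRST = { '-', ';', 'd' }
A has only one production, so no FIRST/FIRST conflict is possible there.

Conflict for X: X → d d and X → P c A
  Overlap: { 'd' }

Answer: Yes. X → d d / X → P c A on { 'd' }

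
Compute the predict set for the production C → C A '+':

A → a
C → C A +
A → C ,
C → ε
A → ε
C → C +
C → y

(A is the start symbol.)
PREDICT(C → C A '+') = (FIRST(RHS) \ {ε}) ∪ (FOLLOW(C) if ε ∈ FIRST(RHS), i.e. RHS ⇒* ε)
FIRST(C) = { '+', ',', 'a', 'y', ε }
FIRST(A) = { '+', ',', 'a', 'y', ε }
FIRST(C A '+') = { '+', ',', 'a', 'y' }
ε ∉ FIRST(C A '+'), so FOLLOW(C) is not added.
PREDICT(C → C A '+') = { '+', ',', 'a', 'y' }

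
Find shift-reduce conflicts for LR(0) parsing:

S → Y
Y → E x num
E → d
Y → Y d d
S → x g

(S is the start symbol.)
Yes — I3: [S → Y .] vs [Y → Y . d d]

A shift-reduce conflict occurs when an LR(0) state has both:
  - a complete (reduce) item [A → α .] (dot at the end), and
  - a shift item [B → β . c γ] (dot before a terminal).

Augment with S' → S and build the canonical LR(0) collection (I0 = CLOSURE({[S' → . S]}), then GOTO on every symbol after a dot until no new states appear). It has 11 states:
  I0: { [E → . d], [S → . Y], [S → . x g], [S' → . S], [Y → . E x num], [Y → . Y d d] }  — shift
  I1: { [Y → E . x num] }  — shift
  I2: { [S' → S .] }  — accept
  I3: { [S → Y .], [Y → Y . d d] }  — shift, reduce
  I4: { [E → d .] }  — reduce
  I5: { [S → x . g] }  — shift
  I6: { [S → x g .] }  — reduce
  I7: { [Y → Y d . d] }  — shift
  I8: { [Y → Y d d .] }  — reduce
  I9: { [Y → E x . num] }  — shift
  I10: { [Y → E x num .] }  — reduce

I3 contains reduce item [S → Y .] and shift item [Y → Y . d d] — shift-reduce conflict.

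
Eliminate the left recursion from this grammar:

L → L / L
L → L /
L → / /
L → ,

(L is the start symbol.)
L is directly left-recursive. The standard transformation for
  A → A α₁ | ... | A α_m | β₁ | ... | β_n
is
  A  → β₁ A' | ... | β_n A'
  A' → α₁ A' | ... | α_m A' | ε

L → / / becomes L → / / L'
L → , becomes L → , L'
L → L / L becomes L' → / L L'
L → L / becomes L' → / L'
Add L' → ε

Resulting grammar:
L → / / L'
L → , L'
L' → / L L'
L' → / L'
L' → ε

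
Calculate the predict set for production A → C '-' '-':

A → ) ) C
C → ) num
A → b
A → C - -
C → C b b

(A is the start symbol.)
{ ')' }

PREDICT(A → C '-' '-') = (FIRST(RHS) \ {ε}) ∪ (FOLLOW(A) if ε ∈ FIRST(RHS), i.e. RHS ⇒* ε)
FIRST(C) = { ')' }
FIRST(C '-' '-') = { ')' }
ε ∉ FIRST(C '-' '-'), so FOLLOW(A) is not added.
PREDICT(A → C '-' '-') = { ')' }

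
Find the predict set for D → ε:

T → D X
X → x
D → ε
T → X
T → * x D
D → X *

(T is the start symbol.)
PREDICT(D → ε) = (FIRST(RHS) \ {ε}) ∪ (FOLLOW(D) if ε ∈ FIRST(RHS), i.e. RHS ⇒* ε)
The right-hand side is ε (FIRST(ε) = { ε }), so the predict set is FOLLOW(D) = { $, 'x' }
PREDICT(D → ε) = { $, 'x' }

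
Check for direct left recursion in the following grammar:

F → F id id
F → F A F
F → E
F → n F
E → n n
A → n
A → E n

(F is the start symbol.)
Yes, F is left-recursive

Direct left recursion occurs when N → N α for some non-terminal N (the right-hand side begins with the left-hand side itself).

F → F id id: LEFT RECURSIVE (starts with F)
F → F A F: LEFT RECURSIVE (starts with F)
F → E: starts with E
F → n F: starts with n
E → n n: starts with n
A → n: starts with n
A → E n: starts with E

The grammar has direct left recursion on: F.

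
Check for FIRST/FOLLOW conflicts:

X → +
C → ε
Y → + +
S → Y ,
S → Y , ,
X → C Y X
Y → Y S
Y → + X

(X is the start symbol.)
A FIRST/FOLLOW conflict occurs when a non-terminal N has a nullable alternative N → β (β ⇒* ε) and another alternative N → α with FIRST(α) ∩ FOLLOW(N) ≠ ∅: on such a lookahead the parser cannot decide between expanding α and letting N vanish via β.

Nullable non-terminals: C.
C has a nullable alternative but only one production, so nothing to check.

S, X, Y have no nullable alternative, so no FIRST/FOLLOW check is needed there.

No FIRST/FOLLOW conflicts found.

Answer: No FIRST/FOLLOW conflicts.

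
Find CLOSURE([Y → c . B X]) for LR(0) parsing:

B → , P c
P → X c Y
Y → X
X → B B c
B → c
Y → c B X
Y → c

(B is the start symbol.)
To compute CLOSURE, for each item [A → α.Bβ] where B is a non-terminal, add [B → .γ] for all productions B → γ; repeat for the newly added items until nothing changes.

Start with: [Y → c . B X]
  [Y → c . B X] has the dot before B: add [B → . , P c], [B → . c]
No further items can be added.

CLOSURE = { [B → . , P c], [B → . c], [Y → c . B X] }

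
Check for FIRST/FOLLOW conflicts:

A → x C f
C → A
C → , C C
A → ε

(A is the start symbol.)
Yes. A → x C f with FOLLOW(A) on { 'x' }; C → ',' C C with FOLLOW(C) on { ',' }

A FIRST/FOLLOW conflict occurs when a non-terminal N has a nullable alternative N → β (β ⇒* ε) and another alternative N → α with FIRST(α) ∩ FOLLOW(N) ≠ ∅: on such a lookahead the parser cannot decide between expanding α and letting N vanish via β.

Nullable non-terminals: A, C.
FIRST sets used below: FIRST(A) = { 'x', ε }

A: nullable alternative(s) A → ε; FOLLOW(A) = { $, ',', 'f', 'x' }
  A → x C f: FIRST \ {ε} = { 'x' } — overlaps FOLLOW(A) on { 'x' }: CONFLICT
  A → ε: FIRST \ {ε} = { } — this is the only nullable alternative, skip

C: nullable alternative(s) C → A; FOLLOW(C) = { ',', 'f', 'x' }
  C → A: FIRST \ {ε} = { 'x' } — this is the only nullable alternative, skip
  C → , C C: FIRST \ {ε} = { ',' } — overlaps FOLLOW(C) on { ',' }: CONFLICT

So the grammar has 2 FIRST/FOLLOW conflicts (marked CONFLICT above).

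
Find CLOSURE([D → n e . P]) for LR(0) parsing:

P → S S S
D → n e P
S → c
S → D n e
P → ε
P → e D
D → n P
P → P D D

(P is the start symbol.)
{ [D → . n P], [D → . n e P], [D → n e . P], [P → . P D D], [P → . S S S], [P → . e D], [P → .], [S → . D n e], [S → . c] }

Start with: [D → n e . P]
  [D → n e . P] has the dot before P: add [P → . S S S], [P → .], [P → . e D], [P → . P D D]
  [P → . S S S] has the dot before S: add [S → . c], [S → . D n e]
  [S → . D n e] has the dot before D: add [D → . n e P], [D → . n P]
No further items can be added.

CLOSURE = { [D → . n P], [D → . n e P], [D → n e . P], [P → . P D D], [P → . S S S], [P → . e D], [P → .], [S → . D n e], [S → . c] }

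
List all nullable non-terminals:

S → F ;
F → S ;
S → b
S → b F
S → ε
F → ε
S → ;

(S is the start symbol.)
{ 'F', 'S' }

ε-productions: S → ε, F → ε
So S, F are immediately nullable.
Every non-terminal is now nullable.
Nullable = { 'F', 'S' }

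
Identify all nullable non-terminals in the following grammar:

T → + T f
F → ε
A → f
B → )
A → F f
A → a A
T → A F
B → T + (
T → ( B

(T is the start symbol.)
A non-terminal is nullable if it can derive ε (the empty string): either it has an ε-production, or it has a production whose right-hand side consists entirely of nullable non-terminals.

ε-productions: F → ε
So F is immediately nullable.
No further non-terminal can be added: every production for the remaining non-terminals contains a terminal or a non-nullable non-terminal.
Nullable = { 'F' }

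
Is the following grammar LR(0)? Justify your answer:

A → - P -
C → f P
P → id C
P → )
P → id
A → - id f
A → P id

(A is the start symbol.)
No. Shift-reduce conflict between [P → id .] and [C → . f P]

Augment with A' → A and build the canonical LR(0) collection (I0 = CLOSURE({[A' → . A]}), then GOTO on every symbol after a dot until no new states appear). It has 14 states:
  I0: { [A → . - P -], [A → . - id f], [A → . P id], [A' → . A], [P → . )], [P → . id C], [P → . id] }  — shift
  I1: { [P → ) .] }  — reduce
  I2: { [A → - . P -], [A → - . id f], [P → . )], [P → . id C], [P → . id] }  — shift
  I3: { [A' → A .] }  — accept
  I4: { [A → P . id] }  — shift
  I5: { [C → . f P], [P → id . C], [P → id .] }  — shift, reduce
  I6: { [P → id C .] }  — reduce
  I7: { [C → f . P], [P → . )], [P → . id C], [P → . id] }  — shift
  I8: { [C → f P .] }  — reduce
  I9: { [A → P id .] }  — reduce
  I10: { [A → - P . -] }  — shift
  I11: { [A → - id . f], [C → . f P], [P → id . C], [P → id .] }  — shift, reduce
  I12: { [A → - id f .], [C → f . P], [P → . )], [P → . id C], [P → . id] }  — shift, reduce
  I13: { [A → - P - .] }  — reduce

Conflict in state I5:
  Shift-reduce conflict between [P → id .] and [C → . f P]
So the grammar is NOT LR(0).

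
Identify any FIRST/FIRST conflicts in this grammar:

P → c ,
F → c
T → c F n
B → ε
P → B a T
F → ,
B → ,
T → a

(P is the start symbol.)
A FIRST/FIRST conflict occurs when two productions N → α and N → β for the same non-terminal have FIRST(α) ∩ FIRST(β) ≠ ∅ (with ε ∈ FIRST of a nullable right-hand side, so two nullable alternatives also conflict).

FIRST sets of the non-terminals at (or reachable through a nullable prefix from) the front of some alternative:
  FIRST(B) = { ',', ε }

Productions for P:
  P → c ,: FIRST = { 'c' }
  P → B a T: FIRST = { ',', 'a' }
Productions for F:
  F → c: FIRST = { 'c' }
  F → ,: FIRST = { ',' }
Productions for T:
  T → c F n: FIRST = { 'c' }
  T → a: FIRST = { 'a' }
Productions for B:
  B → ε: FIRST = { ε }
  B → ,: FIRST = { ',' }

All alternatives of each non-terminal have pairwise disjoint FIRST sets.

Answer: No FIRST/FIRST conflicts.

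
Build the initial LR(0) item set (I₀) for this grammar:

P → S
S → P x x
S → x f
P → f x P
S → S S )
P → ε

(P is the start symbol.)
{ [P → . S], [P → . f x P], [P → .], [P' → . P], [S → . P x x], [S → . S S )], [S → . x f] }

First, augment the grammar with P' → P
I₀ = CLOSURE({ [P' → . P] }):
  [P' → . P] has the dot before P: add [P → . S], [P → . f x P], [P → .]
  [P → . S] has the dot before S: add [S → . P x x], [S → . x f], [S → . S S )]
No further items can be added.

I₀ = { [P → . S], [P → . f x P], [P → .], [P' → . P], [S → . P x x], [S → . S S )], [S → . x f] }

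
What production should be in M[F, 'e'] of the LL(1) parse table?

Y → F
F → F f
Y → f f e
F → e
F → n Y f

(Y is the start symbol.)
To find M[F, 'e'], we find productions for F where 'e' is in the predict set (PREDICT(N → α) = (FIRST(α) \ {ε}) ∪ (FOLLOW(N) if α ⇒* ε)).

Relevant sets:
  FIRST(F) = { 'e', 'n' }

F → F f: PREDICT = { 'e', 'n' }
  'e' is in predict set, so this production goes in M[F, 'e']
F → e: PREDICT = { 'e' }
  'e' is in predict set, so this production goes in M[F, 'e']
F → n Y f: PREDICT = { 'n' }

M[F, 'e'] = F → F f, F → e  (a multiply-defined cell — the grammar is not LL(1))

Answer: F → F f, F → e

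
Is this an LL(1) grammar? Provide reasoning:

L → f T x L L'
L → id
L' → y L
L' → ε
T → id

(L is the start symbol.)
No. Predict set conflict for L': { 'y' }

A grammar is LL(1) if for each non-terminal N with multiple productions, the predict sets of those productions are pairwise disjoint, where PREDICT(N → α) = (FIRST(α) \ {ε}) ∪ (FOLLOW(N) if α ⇒* ε).

Relevant sets:
  FOLLOW(L') = { $, 'y' }

For L:
  PREDICT(L → f T x L L') = { 'f' }
  PREDICT(L → id) = { 'id' }
For L':
  PREDICT(L' → y L) = { 'y' }
  PREDICT(L' → ε) = { $, 'y' }
T has a single production, so nothing to check there.

Conflict found: Predict set conflict for L': { 'y' }
The grammar is NOT LL(1).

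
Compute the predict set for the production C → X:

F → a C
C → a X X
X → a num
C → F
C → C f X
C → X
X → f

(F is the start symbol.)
PREDICT(C → X) = (FIRST(RHS) \ {ε}) ∪ (FOLLOW(C) if ε ∈ FIRST(RHS), i.e. RHS ⇒* ε)
FIRST(X) = { 'a', 'f' }
FIRST(X) = { 'a', 'f' }
ε ∉ FIRST(X), so FOLLOW(C) is not added.
PREDICT(C → X) = { 'a', 'f' }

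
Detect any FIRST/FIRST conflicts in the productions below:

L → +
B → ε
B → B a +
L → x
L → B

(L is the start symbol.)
A FIRST/FIRST conflict occurs when two productions N → α and N → β for the same non-terminal have FIRST(α) ∩ FIRST(β) ≠ ∅ (with ε ∈ FIRST of a nullable right-hand side, so two nullable alternatives also conflict).

FIRST sets of the non-terminals at (or reachable through a nullable prefix from) the front of some alternative:
  FIRST(B) = { 'a', ε }

Productions for L:
  L → +: FIRST = { '+' }
  L → x: FIRST = { 'x' }
  L → B: FIRST = { 'a', ε }
Productions for B:
  B → ε: FIRST = { ε }
  B → B a +: FIRST = { 'a' }

All alternatives of each non-terminal have pairwise disjoint FIRST sets.

Answer: No FIRST/FIRST conflicts.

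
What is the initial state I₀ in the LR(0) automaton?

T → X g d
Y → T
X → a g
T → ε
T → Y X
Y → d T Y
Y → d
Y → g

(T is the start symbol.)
{ [T → . X g d], [T → . Y X], [T → .], [T' → . T], [X → . a g], [Y → . T], [Y → . d T Y], [Y → . d], [Y → . g] }

First, augment the grammar with T' → T
I₀ = CLOSURE({ [T' → . T] }):
  [T' → . T] has the dot before T: add [T → . X g d], [T → .], [T → . Y X]
  [T → . X g d] has the dot before X: add [X → . a g]
  [T → . Y X] has the dot before Y: add [Y → . T], [Y → . d T Y], [Y → . d], [Y → . g]
No further items can be added.

I₀ = { [T → . X g d], [T → . Y X], [T → .], [T' → . T], [X → . a g], [Y → . T], [Y → . d T Y], [Y → . d], [Y → . g] }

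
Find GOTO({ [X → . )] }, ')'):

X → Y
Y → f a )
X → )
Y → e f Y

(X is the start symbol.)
GOTO(I, ')') = CLOSURE({ [A → αX.β] : [A → α.Xβ] ∈ I, X = ')' })

Items with dot before ')', with the dot advanced:
  [X → . )] → [X → ) .]
Closure adds nothing (no advanced item has the dot before a non-terminal).

GOTO = { [X → ) .] }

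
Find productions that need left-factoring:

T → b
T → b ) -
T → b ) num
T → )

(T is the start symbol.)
Left-factoring is needed when two productions for the same non-terminal
share a common prefix on the right-hand side.

Productions for T:
  T → b
  T → b ) -
  T → b ) num
  T → )

Found common prefix 'b' in productions for T

Answer: Yes, T has productions with common prefix 'b'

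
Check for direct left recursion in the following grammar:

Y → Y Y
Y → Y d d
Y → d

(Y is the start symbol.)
Y → Y Y: LEFT RECURSIVE (starts with Y)
Y → Y d d: LEFT RECURSIVE (starts with Y)
Y → d: starts with d

The grammar has direct left recursion on: Y.

Answer: Yes, Y is left-recursive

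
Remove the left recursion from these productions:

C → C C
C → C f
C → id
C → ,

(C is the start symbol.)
C → id C'
C → , C'
C' → C C'
C' → f C'
C' → ε

C is directly left-recursive. The standard transformation for
  A → A α₁ | ... | A α_m | β₁ | ... | β_n
is
  A  → β₁ A' | ... | β_n A'
  A' → α₁ A' | ... | α_m A' | ε

C → id becomes C → id C'
C → , becomes C → , C'
C → C C becomes C' → C C'
C → C f becomes C' → f C'
Add C' → ε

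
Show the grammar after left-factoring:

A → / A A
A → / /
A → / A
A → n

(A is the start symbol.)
A → / A'
A' → A A''
A'' → A
A'' → ε
A' → /
A → n

Left-factoring transforms A → αβ₁ | αβ₂ into A → αA' and A' → β₁ | β₂
(α is the longest common prefix among the alternatives). Repeat until
no nonterminal has two alternatives with a common prefix.

Round 1: A has alternatives sharing prefix '/'. Introduce A': A → / A'
  Add: A' → A A
  Add: A' → /
  Add: A' → A

Round 2: A' has alternatives sharing prefix 'A'. Introduce A'': A' → A A''
  Add: A'' → A
  Add: A'' → ε

No remaining common prefixes — done.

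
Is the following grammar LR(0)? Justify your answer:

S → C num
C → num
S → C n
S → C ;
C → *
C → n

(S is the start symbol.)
Yes, the grammar is LR(0)

Augment with S' → S and build the canonical LR(0) collection (I0 = CLOSURE({[S' → . S]}), then GOTO on every symbol after a dot until no new states appear). It has 9 states:
  I0: { [C → . *], [C → . n], [C → . num], [S → . C ;], [S → . C n], [S → . C num], [S' → . S] }  — shift
  I1: { [C → * .] }  — reduce
  I2: { [S → C . ;], [S → C . n], [S → C . num] }  — shift
  I3: { [S' → S .] }  — accept
  I4: { [C → n .] }  — reduce
  I5: { [C → num .] }  — reduce
  I6: { [S → C ; .] }  — reduce
  I7: { [S → C n .] }  — reduce
  I8: { [S → C num .] }  — reduce

Every state is either a pure shift/goto state or contains exactly one complete item and nothing to shift — no conflicts. The grammar is LR(0).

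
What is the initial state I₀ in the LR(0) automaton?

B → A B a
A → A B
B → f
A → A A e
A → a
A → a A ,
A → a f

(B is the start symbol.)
{ [A → . A A e], [A → . A B], [A → . a A ,], [A → . a f], [A → . a], [B → . A B a], [B → . f], [B' → . B] }

First, augment the grammar with B' → B
I₀ = CLOSURE({ [B' → . B] }):
  [B' → . B] has the dot before B: add [B → . A B a], [B → . f]
  [B → . A B a] has the dot before A: add [A → . A B], [A → . A A e], [A → . a], [A → . a A ,], [A → . a f]
No further items can be added.

I₀ = { [A → . A A e], [A → . A B], [A → . a A ,], [A → . a f], [A → . a], [B → . A B a], [B → . f], [B' → . B] }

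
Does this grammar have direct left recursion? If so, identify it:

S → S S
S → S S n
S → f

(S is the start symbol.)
S → S S: LEFT RECURSIVE (starts with S)
S → S S n: LEFT RECURSIVE (starts with S)
S → f: starts with f

The grammar has direct left recursion on: S.

Answer: Yes, S is left-recursive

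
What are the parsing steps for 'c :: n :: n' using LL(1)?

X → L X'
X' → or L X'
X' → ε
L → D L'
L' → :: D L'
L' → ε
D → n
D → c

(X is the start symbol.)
LL(1) parsing maintains a stack (initially the start symbol over $) and the input. At each step: if the stack top is a terminal, match it against the current input token; if it is a non-terminal N, replace it with the RHS of M[N, lookahead] (the unique production whose predict set contains the lookahead).

Stack is shown with the top on the left.

Stack         Input          Action
-----------------------------------
X $           c :: n :: n $  output X → L X'
L X' $        c :: n :: n $  output L → D L'
D L' X' $     c :: n :: n $  output D → c
c L' X' $     c :: n :: n $  match 'c'
L' X' $       :: n :: n $    output L' → :: D L'
:: D L' X' $  :: n :: n $    match '::'
D L' X' $     n :: n $       output D → n
n L' X' $     n :: n $       match 'n'
L' X' $       :: n $         output L' → :: D L'
:: D L' X' $  :: n $         match '::'
D L' X' $     n $            output D → n
n L' X' $     n $            match 'n'
L' X' $       $              output L' → ε
X' $          $              output X' → ε
$             $              accept

The string is accepted.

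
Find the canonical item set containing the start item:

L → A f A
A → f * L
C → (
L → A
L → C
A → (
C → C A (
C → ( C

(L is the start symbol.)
{ [A → . (], [A → . f * L], [C → . ( C], [C → . (], [C → . C A (], [L → . A f A], [L → . A], [L → . C], [L' → . L] }

First, augment the grammar with L' → L
I₀ = CLOSURE({ [L' → . L] }):
  [L' → . L] has the dot before L: add [L → . A f A], [L → . A], [L → . C]
  [L → . A f A] has the dot before A: add [A → . f * L], [A → . (]
  [L → . C] has the dot before C: add [C → . (], [C → . C A (], [C → . ( C]
No further items can be added.

I₀ = { [A → . (], [A → . f * L], [C → . ( C], [C → . (], [C → . C A (], [L → . A f A], [L → . A], [L → . C], [L' → . L] }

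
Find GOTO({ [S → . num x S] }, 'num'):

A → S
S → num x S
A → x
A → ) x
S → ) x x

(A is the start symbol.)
{ [S → num . x S] }

GOTO(I, 'num') = CLOSURE({ [A → αX.β] : [A → α.Xβ] ∈ I, X = 'num' })

Items with dot before 'num', with the dot advanced:
  [S → . num x S] → [S → num . x S]
Closure adds nothing (no advanced item has the dot before a non-terminal).

GOTO = { [S → num . x S] }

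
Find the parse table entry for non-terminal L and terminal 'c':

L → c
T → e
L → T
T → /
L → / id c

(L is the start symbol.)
To find M[L, 'c'], we find productions for L where 'c' is in the predict set (PREDICT(N → α) = (FIRST(α) \ {ε}) ∪ (FOLLOW(N) if α ⇒* ε)).

Relevant sets:
  FIRST(T) = { '/', 'e' }

L → c: PREDICT = { 'c' }
  'c' is in predict set, so this production goes in M[L, 'c']
L → T: PREDICT = { '/', 'e' }
L → / id c: PREDICT = { '/' }

M[L, 'c'] = L → c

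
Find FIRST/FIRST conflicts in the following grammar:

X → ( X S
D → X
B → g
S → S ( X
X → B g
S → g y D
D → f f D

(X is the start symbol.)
Yes. S → S '(' X / S → g y D on { 'g' }

FIRST sets of the non-terminals at (or reachable through a nullable prefix from) the front of some alternative:
  FIRST(B) = { 'g' }
  FIRST(X) = { '(', 'g' }
  FIRST(S) = { 'g' }

Productions for X:
  X → ( X S: FIRST = { '(' }
  X → B g: FIRST = { 'g' }
Productions for D:
  D → X: FIRST = { '(', 'g' }
  D → f f D: FIRST = { 'f' }
Productions for S:
  S → S ( X: FIRST = { 'g' }
  S → g y D: FIRST = { 'g' }
B has only one production, so no FIRST/FIRST conflict is possible there.

Conflict for S: S → S ( X and S → g y D
  Overlap: { 'g' }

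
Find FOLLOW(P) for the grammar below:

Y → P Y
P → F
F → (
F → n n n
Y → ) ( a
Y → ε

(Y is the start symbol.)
In Y → P Y: P is followed by Y, add FIRST(Y) \ {ε} = { '(', ')', 'n' }
  Y is nullable, so also add FOLLOW(Y)

The FOLLOW sets referred to above (computed the same way, to a fixed point):
  FOLLOW(Y) = { $ }

Taking the union: FOLLOW(P) = { $, '(', ')', 'n' }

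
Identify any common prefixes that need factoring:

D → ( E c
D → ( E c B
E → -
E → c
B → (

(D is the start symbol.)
Left-factoring is needed when two productions for the same non-terminal
share a common prefix on the right-hand side.

Productions for D:
  D → ( E c
  D → ( E c B
Productions for E:
  E → -
  E → c

Found common prefix '( E c' in productions for D

Answer: Yes, D has productions with common prefix '( E c'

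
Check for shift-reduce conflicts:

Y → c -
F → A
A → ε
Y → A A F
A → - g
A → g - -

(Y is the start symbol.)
Yes — I0: [A → .] vs [A → . - g]; I2: [A → .] vs [A → . - g]; I9: [A → .] vs [A → . - g]

Augment with Y' → Y and build the canonical LR(0) collection (I0 = CLOSURE({[Y' → . Y]}), then GOTO on every symbol after a dot until no new states appear). It has 13 states:
  I0: { [A → . - g], [A → . g - -], [A → .], [Y → . A A F], [Y → . c -], [Y' → . Y] }  — shift, reduce
  I1: { [A → - . g] }  — shift
  I2: { [A → . - g], [A → . g - -], [A → .], [Y → A . A F] }  — shift, reduce
  I3: { [Y' → Y .] }  — accept
  I4: { [Y → c . -] }  — shift
  I5: { [A → g . - -] }  — shift
  I6: { [A → g - . -] }  — shift
  I7: { [A → g - - .] }  — reduce
  I8: { [Y → c - .] }  — reduce
  I9: { [A → . - g], [A → . g - -], [A → .], [F → . A], [Y → A A . F] }  — shift, reduce
  I10: { [F → A .] }  — reduce
  I11: { [Y → A A F .] }  — reduce
  I12: { [A → - g .] }  — reduce

I0 contains reduce item [A → .] and shift items [A → . - g], [A → . g - -], [Y → . c -] — shift-reduce conflict.
I2 contains reduce item [A → .] and shift items [A → . - g], [A → . g - -] — shift-reduce conflict.
I9 contains reduce item [A → .] and shift items [A → . - g], [A → . g - -] — shift-reduce conflict.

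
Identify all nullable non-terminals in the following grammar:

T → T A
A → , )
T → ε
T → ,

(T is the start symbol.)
ε-productions: T → ε
So T is immediately nullable.
No further non-terminal can be added: every production for the remaining non-terminals contains a terminal or a non-nullable non-terminal.
Nullable = { 'T' }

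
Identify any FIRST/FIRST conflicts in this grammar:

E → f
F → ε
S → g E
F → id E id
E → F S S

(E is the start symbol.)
A FIRST/FIRST conflict occurs when two productions N → α and N → β for the same non-terminal have FIRST(α) ∩ FIRST(β) ≠ ∅ (with ε ∈ FIRST of a nullable right-hand side, so two nullable alternatives also conflict).

FIRST sets of the non-terminals at (or reachable through a nullable prefix from) the front of some alternative:
  FIRST(F) = { 'id', ε }
  FIRST(S) = { 'g' }

Productions for E:
  E → f: FIRST = { 'f' }
  E → F S S: FIRST = { 'g', 'id' }
Productions for F:
  F → ε: FIRST = { ε }
  F → id E id: FIRST = { 'id' }
S has only one production, so no FIRST/FIRST conflict is possible there.

All alternatives of each non-terminal have pairwise disjoint FIRST sets.

Answer: No FIRST/FIRST conflicts.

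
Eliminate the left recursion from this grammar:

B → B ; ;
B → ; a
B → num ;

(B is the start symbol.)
B → ; a B'
B → num ; B'
B' → ; ; B'
B' → ε

B is directly left-recursive. The standard transformation for
  A → A α₁ | ... | A α_m | β₁ | ... | β_n
is
  A  → β₁ A' | ... | β_n A'
  A' → α₁ A' | ... | α_m A' | ε

B → ; a becomes B → ; a B'
B → num ; becomes B → num ; B'
B → B ; ; becomes B' → ; ; B'
Add B' → ε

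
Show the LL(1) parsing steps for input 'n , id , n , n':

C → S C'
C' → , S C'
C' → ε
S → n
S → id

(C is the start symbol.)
LL(1) parsing maintains a stack (initially the start symbol over $) and the input. At each step: if the stack top is a terminal, match it against the current input token; if it is a non-terminal N, replace it with the RHS of M[N, lookahead] (the unique production whose predict set contains the lookahead).

Stack is shown with the top on the left.

Stack     Input             Action
----------------------------------
C $       n , id , n , n $  output C → S C'
S C' $    n , id , n , n $  output S → n
n C' $    n , id , n , n $  match 'n'
C' $      , id , n , n $    output C' → , S C'
, S C' $  , id , n , n $    match ','
S C' $    id , n , n $      output S → id
id C' $   id , n , n $      match 'id'
C' $      , n , n $         output C' → , S C'
, S C' $  , n , n $         match ','
S C' $    n , n $           output S → n
n C' $    n , n $           match 'n'
C' $      , n $             output C' → , S C'
, S C' $  , n $             match ','
S C' $    n $               output S → n
n C' $    n $               match 'n'
C' $      $                 output C' → ε
$         $                 accept

The string is accepted.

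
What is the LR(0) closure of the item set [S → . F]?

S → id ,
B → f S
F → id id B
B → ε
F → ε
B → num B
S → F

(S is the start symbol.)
To compute CLOSURE, for each item [A → α.Bβ] where B is a non-terminal, add [B → .γ] for all productions B → γ; repeat for the newly added items until nothing changes.

Start with: [S → . F]
  [S → . F] has the dot before F: add [F → . id id B], [F → .]
No further items can be added.

CLOSURE = { [F → . id id B], [F → .], [S → . F] }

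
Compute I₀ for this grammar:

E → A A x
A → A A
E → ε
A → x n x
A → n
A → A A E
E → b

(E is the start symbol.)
First, augment the grammar with E' → E
I₀ = CLOSURE({ [E' → . E] }):
  [E' → . E] has the dot before E: add [E → . A A x], [E → .], [E → . b]
  [E → . A A x] has the dot before A: add [A → . A A], [A → . x n x], [A → . n], [A → . A A E]
No further items can be added.

I₀ = { [A → . A A E], [A → . A A], [A → . n], [A → . x n x], [E → . A A x], [E → . b], [E → .], [E' → . E] }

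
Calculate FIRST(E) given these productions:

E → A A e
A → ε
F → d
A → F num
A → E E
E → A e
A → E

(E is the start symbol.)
{ 'd', 'e' }

To compute FIRST(E), examine every production with E on the left-hand side, reading each right-hand side left to right until a non-nullable symbol is reached.

FIRST sets of the other non-terminals involved (by the same procedure, iterated to a fixed point):
  FIRST(A) = { 'd', 'e', ε }

From E → A A e:
  - A is a non-terminal: add FIRST(A) \ {ε} = { 'd', 'e' }
    A is nullable, so continue to the next symbol
  - A is a non-terminal: add FIRST(A) \ {ε} = { 'd', 'e' }
    A is nullable, so continue to the next symbol
  - e is a terminal: add 'e' and stop
From E → A e:
  - A is a non-terminal: add FIRST(A) \ {ε} = { 'd', 'e' }
    A is nullable, so continue to the next symbol
  - e is a terminal: add 'e' and stop

Collecting: FIRST(E) = { 'd', 'e' }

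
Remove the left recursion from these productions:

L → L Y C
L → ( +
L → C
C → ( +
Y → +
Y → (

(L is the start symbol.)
L → ( + L'
L → C L'
L' → Y C L'
L' → ε
C → ( +
Y → +
Y → (

L is directly left-recursive. The standard transformation for
  A → A α₁ | ... | A α_m | β₁ | ... | β_n
is
  A  → β₁ A' | ... | β_n A'
  A' → α₁ A' | ... | α_m A' | ε

L → ( + becomes L → ( + L'
L → C becomes L → C L'
L → L Y C becomes L' → Y C L'
Add L' → ε

Productions for other non-terminals are unchanged:
  C → ( +
  Y → +
  Y → (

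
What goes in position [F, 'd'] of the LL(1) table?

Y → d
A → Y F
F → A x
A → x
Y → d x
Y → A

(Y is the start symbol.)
To find M[F, 'd'], we find productions for F where 'd' is in the predict set (PREDICT(N → α) = (FIRST(α) \ {ε}) ∪ (FOLLOW(N) if α ⇒* ε)).

Relevant sets:
  FIRST(A) = { 'd', 'x' }

F → A x: PREDICT = { 'd', 'x' }
  'd' is in predict set, so this production goes in M[F, 'd']

M[F, 'd'] = F → A x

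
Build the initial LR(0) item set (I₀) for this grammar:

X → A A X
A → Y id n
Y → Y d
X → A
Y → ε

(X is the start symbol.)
First, augment the grammar with X' → X
I₀ = CLOSURE({ [X' → . X] }):
  [X' → . X] has the dot before X: add [X → . A A X], [X → . A]
  [X → . A A X] has the dot before A: add [A → . Y id n]
  [A → . Y id n] has the dot before Y: add [Y → . Y d], [Y → .]
No further items can be added.

I₀ = { [A → . Y id n], [X → . A A X], [X → . A], [X' → . X], [Y → . Y d], [Y → .] }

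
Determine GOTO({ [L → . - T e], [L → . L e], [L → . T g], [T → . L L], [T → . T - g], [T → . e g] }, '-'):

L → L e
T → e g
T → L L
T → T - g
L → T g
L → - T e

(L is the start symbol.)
GOTO(I, '-') = CLOSURE({ [A → αX.β] : [A → α.Xβ] ∈ I, X = '-' })

Items with dot before '-', with the dot advanced:
  [L → . - T e] → [L → - . T e]
Closure of the advanced items:
  [L → - . T e] has the dot before T: add [T → . e g], [T → . L L], [T → . T - g]
  [T → . L L] has the dot before L: add [L → . L e], [L → . T g], [L → . - T e]

GOTO = { [L → - . T e], [L → . - T e], [L → . L e], [L → . T g], [T → . L L], [T → . T - g], [T → . e g] }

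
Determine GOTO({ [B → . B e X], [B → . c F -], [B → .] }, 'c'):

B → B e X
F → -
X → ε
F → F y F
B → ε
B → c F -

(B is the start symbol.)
{ [B → c . F -], [F → . -], [F → . F y F] }

GOTO(I, 'c') = CLOSURE({ [A → αX.β] : [A → α.Xβ] ∈ I, X = 'c' })

Items with dot before 'c', with the dot advanced:
  [B → . c F -] → [B → c . F -]
Closure of the advanced items:
  [B → c . F -] has the dot before F: add [F → . -], [F → . F y F]

GOTO = { [B → c . F -], [F → . -], [F → . F y F] }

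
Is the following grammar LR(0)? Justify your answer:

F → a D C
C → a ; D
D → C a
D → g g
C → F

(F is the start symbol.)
A grammar is LR(0) if no state in the canonical LR(0) collection has:
  - both a shift item (dot before a terminal) and a complete item (shift-reduce conflict), or
  - two or more complete items (reduce-reduce conflict; the accept item [F' → F .] counts as a complete item here).

Augment with F' → F and build the canonical LR(0) collection (I0 = CLOSURE({[F' → . F]}), then GOTO on every symbol after a dot until no new states appear). It has 13 states:
  I0: { [F → . a D C], [F' → . F] }  — shift
  I1: { [F' → F .] }  — accept
  I2: { [C → . F], [C → . a ; D], [D → . C a], [D → . g g], [F → . a D C], [F → a . D C] }  — shift
  I3: { [D → C . a] }  — shift
  I4: { [C → . F], [C → . a ; D], [F → . a D C], [F → a D . C] }  — shift
  I5: { [C → F .] }  — reduce
  I6: { [C → . F], [C → . a ; D], [C → a . ; D], [D → . C a], [D → . g g], [F → . a D C], [F → a . D C] }  — shift
  I7: { [D → g . g] }  — shift
  I8: { [D → g g .] }  — reduce
  I9: { [C → . F], [C → . a ; D], [C → a ; . D], [D → . C a], [D → . g g], [F → . a D C] }  — shift
  I10: { [C → a ; D .] }  — reduce
  I11: { [F → a D C .] }  — reduce
  I12: { [D → C a .] }  — reduce

Every state is either a pure shift/goto state or contains exactly one complete item and nothing to shift — no conflicts. The grammar is LR(0).

Answer: Yes, the grammar is LR(0)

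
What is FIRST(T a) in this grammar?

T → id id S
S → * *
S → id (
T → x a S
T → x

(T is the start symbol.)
FIRST sets of the non-terminals involved (from the grammar, by fixed-point iteration):
  FIRST(T) = { 'id', 'x' }

To compute FIRST(T a), process the symbols left to right:
Symbol T is a non-terminal. Add FIRST(T) \ {ε} = { 'id', 'x' }
T is not nullable (ε ∉ FIRST(T)), so stop here.
FIRST(T a) = { 'id', 'x' }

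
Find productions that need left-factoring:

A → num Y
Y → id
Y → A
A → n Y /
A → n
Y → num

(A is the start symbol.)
Left-factoring is needed when two productions for the same non-terminal
share a common prefix on the right-hand side.

Productions for A:
  A → num Y
  A → n Y /
  A → n
Productions for Y:
  Y → id
  Y → A
  Y → num

Found common prefix 'n' in productions for A

Answer: Yes, A has productions with common prefix 'n'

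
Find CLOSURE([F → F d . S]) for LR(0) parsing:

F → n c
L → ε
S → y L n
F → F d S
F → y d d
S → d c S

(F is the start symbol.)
{ [F → F d . S], [S → . d c S], [S → . y L n] }

To compute CLOSURE, for each item [A → α.Bβ] where B is a non-terminal, add [B → .γ] for all productions B → γ; repeat for the newly added items until nothing changes.

Start with: [F → F d . S]
  [F → F d . S] has the dot before S: add [S → . y L n], [S → . d c S]
No further items can be added.

CLOSURE = { [F → F d . S], [S → . d c S], [S → . y L n] }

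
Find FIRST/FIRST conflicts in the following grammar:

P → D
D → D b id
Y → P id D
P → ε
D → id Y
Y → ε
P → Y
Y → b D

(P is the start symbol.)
Yes. P → D / P → Y on { 'id' }; P → ε / P → Y on { ε }; D → D b id / D → id Y on { 'id' }; Y → P id D / Y → b D on { 'b' }

A FIRST/FIRST conflict occurs when two productions N → α and N → β for the same non-terminal have FIRST(α) ∩ FIRST(β) ≠ ∅ (with ε ∈ FIRST of a nullable right-hand side, so two nullable alternatives also conflict).

FIRST sets of the non-terminals at (or reachable through a nullable prefix from) the front of some alternative:
  FIRST(D) = { 'id' }
  FIRST(Y) = { 'b', 'id', ε }
  FIRST(P) = { 'b', 'id', ε }

Productions for P:
  P → D: FIRST = { 'id' }
  P → ε: FIRST = { ε }
  P → Y: FIRST = { 'b', 'id', ε }
Productions for D:
  D → D b id: FIRST = { 'id' }
  D → id Y: FIRST = { 'id' }
Productions for Y:
  Y → P id D: FIRST = { 'b', 'id' }
  Y → ε: FIRST = { ε }
  Y → b D: FIRST = { 'b' }

Conflict for P: P → D and P → Y
  Overlap: { 'id' }
Conflict for P: P → ε and P → Y
  Overlap: { ε }
Conflict for D: D → D b id and D → id Y
  Overlap: { 'id' }
Conflict for Y: Y → P id D and Y → b D
  Overlap: { 'b' }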